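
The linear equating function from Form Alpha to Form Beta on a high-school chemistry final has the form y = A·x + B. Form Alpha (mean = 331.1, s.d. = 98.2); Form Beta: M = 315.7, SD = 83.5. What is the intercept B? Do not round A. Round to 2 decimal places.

A = SD_Y / SD_X = 83.5 / 98.2 = 0.850305
B = M_Y − A·M_X = 315.7 − 0.850305 × 331.1 = 34.16

34.16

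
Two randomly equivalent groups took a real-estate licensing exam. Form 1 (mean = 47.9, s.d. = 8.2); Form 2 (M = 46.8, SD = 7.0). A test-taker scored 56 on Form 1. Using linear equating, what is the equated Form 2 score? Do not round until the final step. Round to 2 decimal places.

53.71

Linear equating: y = (SD_Y/SD_X)(x − M_X) + M_Y
y = (7.0/8.2)(56 − 47.9) + 46.8
y = 0.853659 × 8.1 + 46.8 = 6.9146 + 46.8 = 53.71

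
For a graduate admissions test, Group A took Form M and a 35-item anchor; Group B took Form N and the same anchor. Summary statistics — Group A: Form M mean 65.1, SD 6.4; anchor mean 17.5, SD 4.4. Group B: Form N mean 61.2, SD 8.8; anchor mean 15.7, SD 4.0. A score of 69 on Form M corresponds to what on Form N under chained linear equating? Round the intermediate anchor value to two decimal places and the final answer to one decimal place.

71.1

Form M → anchor (Group A): v = (4.4/6.4)(69 − 65.1) + 17.5 = 20.18
anchor → Form N (Group B): y = (8.8/4.0)(20.18 − 15.7) + 61.2 = 71.1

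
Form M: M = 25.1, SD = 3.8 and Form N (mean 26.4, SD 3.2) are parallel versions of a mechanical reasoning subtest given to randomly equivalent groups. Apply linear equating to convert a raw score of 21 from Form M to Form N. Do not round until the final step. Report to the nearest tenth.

Linear equating: y = (SD_Y/SD_X)(x − M_X) + M_Y
y = (3.2/3.8)(21 − 25.1) + 26.4
y = 0.842105 × -4.1 + 26.4 = -3.4526 + 26.4 = 22.9

22.9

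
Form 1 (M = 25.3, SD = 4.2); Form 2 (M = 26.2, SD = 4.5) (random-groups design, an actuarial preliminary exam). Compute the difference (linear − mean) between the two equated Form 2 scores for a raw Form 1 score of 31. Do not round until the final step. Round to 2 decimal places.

Mean-equated: 31 + (26.2 − 25.3) = 31.90
Linear-equated: (4.5/4.2)(31 − 25.3) + 26.2 = 32.307
Difference = 32.307 − 31.90 = 0.41

0.41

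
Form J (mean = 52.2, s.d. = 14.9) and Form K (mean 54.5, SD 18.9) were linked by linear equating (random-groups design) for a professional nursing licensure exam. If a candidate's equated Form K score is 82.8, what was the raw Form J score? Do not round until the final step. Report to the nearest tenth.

74.5

Invert y = (SD_Y/SD_X)(x − M_X) + M_Y:
x = (SD_X/SD_Y)(y − M_Y) + M_X = (14.9/18.9)(82.8 − 54.5) + 52.2
x = 0.788360 × 28.300 + 52.2 = 74.5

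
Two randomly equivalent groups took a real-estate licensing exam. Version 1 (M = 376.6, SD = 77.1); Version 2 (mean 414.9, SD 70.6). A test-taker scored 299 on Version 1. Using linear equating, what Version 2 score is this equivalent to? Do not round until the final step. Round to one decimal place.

343.8

Linear equating: y = (SD_Y/SD_X)(x − M_X) + M_Y
y = (70.6/77.1)(299 − 376.6) + 414.9
y = 0.915694 × -77.6 + 414.9 = -71.0578 + 414.9 = 343.8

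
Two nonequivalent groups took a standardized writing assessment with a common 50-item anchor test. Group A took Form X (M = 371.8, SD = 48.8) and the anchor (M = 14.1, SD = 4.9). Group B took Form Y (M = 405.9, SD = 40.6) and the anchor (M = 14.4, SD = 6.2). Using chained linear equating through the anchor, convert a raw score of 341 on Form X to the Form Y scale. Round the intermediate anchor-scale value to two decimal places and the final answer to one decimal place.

Form X → anchor (Group A): v = (4.9/48.8)(341 − 371.8) + 14.1 = 11.01
anchor → Form Y (Group B): y = (40.6/6.2)(11.01 − 14.4) + 405.9 = 383.7

383.7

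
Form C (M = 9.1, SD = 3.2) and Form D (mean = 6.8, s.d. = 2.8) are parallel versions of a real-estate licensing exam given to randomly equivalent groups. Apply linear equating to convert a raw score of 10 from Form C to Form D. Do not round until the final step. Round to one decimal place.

Linear equating: y = (SD_Y/SD_X)(x − M_X) + M_Y
y = (2.8/3.2)(10 − 9.1) + 6.8
y = 0.875000 × 0.9 + 6.8 = 0.7875 + 6.8 = 7.6

7.6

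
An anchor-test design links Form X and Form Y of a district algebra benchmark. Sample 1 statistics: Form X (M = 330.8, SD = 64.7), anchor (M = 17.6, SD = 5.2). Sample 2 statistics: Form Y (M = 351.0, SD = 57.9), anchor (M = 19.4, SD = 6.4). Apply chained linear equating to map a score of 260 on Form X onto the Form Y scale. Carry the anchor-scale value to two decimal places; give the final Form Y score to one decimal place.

Form X → anchor (Sample 1): v = (5.2/64.7)(260 − 330.8) + 17.6 = 11.91
anchor → Form Y (Sample 2): y = (57.9/6.4)(11.91 − 19.4) + 351.0 = 283.2

283.2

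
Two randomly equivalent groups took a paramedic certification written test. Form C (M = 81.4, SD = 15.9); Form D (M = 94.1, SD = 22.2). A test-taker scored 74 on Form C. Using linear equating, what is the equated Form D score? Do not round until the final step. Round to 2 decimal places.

83.77

Linear equating: y = (SD_Y/SD_X)(x − M_X) + M_Y
y = (22.2/15.9)(74 − 81.4) + 94.1
y = 1.396226 × -7.4 + 94.1 = -10.3321 + 94.1 = 83.77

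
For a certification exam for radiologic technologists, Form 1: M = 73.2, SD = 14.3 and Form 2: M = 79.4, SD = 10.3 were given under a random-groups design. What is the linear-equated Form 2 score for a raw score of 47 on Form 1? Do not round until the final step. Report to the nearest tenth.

60.5

Linear equating: y = (SD_Y/SD_X)(x − M_X) + M_Y
y = (10.3/14.3)(47 − 73.2) + 79.4
y = 0.720280 × -26.2 + 79.4 = -18.8713 + 79.4 = 60.5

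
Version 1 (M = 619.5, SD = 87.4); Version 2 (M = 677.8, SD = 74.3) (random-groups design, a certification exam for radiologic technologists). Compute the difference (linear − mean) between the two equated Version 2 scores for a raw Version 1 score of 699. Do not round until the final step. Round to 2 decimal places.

Mean-equated: 699 + (677.8 − 619.5) = 757.30
Linear-equated: (74.3/87.4)(699 − 619.5) + 677.8 = 745.384
Difference = 745.384 − 757.30 = -11.92

-11.92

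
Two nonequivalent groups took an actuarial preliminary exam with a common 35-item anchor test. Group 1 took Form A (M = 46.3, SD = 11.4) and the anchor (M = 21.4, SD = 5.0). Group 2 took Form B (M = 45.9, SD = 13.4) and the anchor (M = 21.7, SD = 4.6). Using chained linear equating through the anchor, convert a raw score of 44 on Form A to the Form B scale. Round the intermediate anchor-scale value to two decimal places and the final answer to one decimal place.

Form A → anchor (Group 1): v = (5.0/11.4)(44 − 46.3) + 21.4 = 20.39
anchor → Form B (Group 2): y = (13.4/4.6)(20.39 − 21.7) + 45.9 = 42.1

42.1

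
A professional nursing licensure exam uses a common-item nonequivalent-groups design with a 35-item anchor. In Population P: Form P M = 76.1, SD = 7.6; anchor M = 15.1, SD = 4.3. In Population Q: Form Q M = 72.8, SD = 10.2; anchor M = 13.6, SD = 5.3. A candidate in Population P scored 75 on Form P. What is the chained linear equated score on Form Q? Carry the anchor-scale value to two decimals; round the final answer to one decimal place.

Form P → anchor (Population P): v = (4.3/7.6)(75 − 76.1) + 15.1 = 14.48
anchor → Form Q (Population Q): y = (10.2/5.3)(14.48 − 13.6) + 72.8 = 74.5

74.5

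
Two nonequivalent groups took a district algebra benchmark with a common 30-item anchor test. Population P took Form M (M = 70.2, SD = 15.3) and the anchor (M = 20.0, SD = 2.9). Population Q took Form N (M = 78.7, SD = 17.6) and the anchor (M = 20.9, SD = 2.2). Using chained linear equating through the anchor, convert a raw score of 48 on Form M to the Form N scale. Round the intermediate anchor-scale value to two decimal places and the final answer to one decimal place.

37.8

Form M → anchor (Population P): v = (2.9/15.3)(48 − 70.2) + 20.0 = 15.79
anchor → Form N (Population Q): y = (17.6/2.2)(15.79 − 20.9) + 78.7 = 37.8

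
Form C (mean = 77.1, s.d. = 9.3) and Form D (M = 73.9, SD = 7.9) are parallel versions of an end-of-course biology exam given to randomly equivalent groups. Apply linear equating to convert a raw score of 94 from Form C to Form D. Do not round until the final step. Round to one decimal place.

Linear equating: y = (SD_Y/SD_X)(x − M_X) + M_Y
y = (7.9/9.3)(94 − 77.1) + 73.9
y = 0.849462 × 16.9 + 73.9 = 14.3559 + 73.9 = 88.3

88.3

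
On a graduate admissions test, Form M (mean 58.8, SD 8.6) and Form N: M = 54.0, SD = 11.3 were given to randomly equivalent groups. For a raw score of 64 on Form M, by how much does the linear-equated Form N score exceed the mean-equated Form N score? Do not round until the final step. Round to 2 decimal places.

1.63

Mean-equated: 64 + (54.0 − 58.8) = 59.20
Linear-equated: (11.3/8.6)(64 − 58.8) + 54.0 = 60.833
Difference = 60.833 − 59.20 = 1.63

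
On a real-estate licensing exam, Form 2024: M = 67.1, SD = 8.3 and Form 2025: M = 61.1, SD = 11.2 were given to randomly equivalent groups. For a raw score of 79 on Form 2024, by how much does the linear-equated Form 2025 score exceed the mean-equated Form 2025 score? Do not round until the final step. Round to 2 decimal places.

Mean-equated: 79 + (61.1 − 67.1) = 73.00
Linear-equated: (11.2/8.3)(79 − 67.1) + 61.1 = 77.158
Difference = 77.158 − 73.00 = 4.16

4.16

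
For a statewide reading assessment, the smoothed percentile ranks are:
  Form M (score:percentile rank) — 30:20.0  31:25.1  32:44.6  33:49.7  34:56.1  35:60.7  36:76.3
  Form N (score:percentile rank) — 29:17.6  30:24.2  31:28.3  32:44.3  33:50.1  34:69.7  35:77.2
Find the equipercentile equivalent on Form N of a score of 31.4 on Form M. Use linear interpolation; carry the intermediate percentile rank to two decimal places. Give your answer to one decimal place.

31.3

PR of 31.4 on Form M: 25.1 + (31.4 − 31)/(32 − 31) × (44.6 − 25.1) = 32.90
On Form N, PR 32.90 falls between score 31 (PR 28.3) and 32 (PR 44.3).
Interpolate: 31 + (32.90 − 28.3)/(44.3 − 28.3) × (32 − 31) = 31.3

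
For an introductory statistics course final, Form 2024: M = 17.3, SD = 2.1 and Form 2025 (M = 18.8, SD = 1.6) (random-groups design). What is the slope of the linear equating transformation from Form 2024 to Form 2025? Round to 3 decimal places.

A = SD_Y / SD_X = 1.6 / 2.1 = 0.762

0.762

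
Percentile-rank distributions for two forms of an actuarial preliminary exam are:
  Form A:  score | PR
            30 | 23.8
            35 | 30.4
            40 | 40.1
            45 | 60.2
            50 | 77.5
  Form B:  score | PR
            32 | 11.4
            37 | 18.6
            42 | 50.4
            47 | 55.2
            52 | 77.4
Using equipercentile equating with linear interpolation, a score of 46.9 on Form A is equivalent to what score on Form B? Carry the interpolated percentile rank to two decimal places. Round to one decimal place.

PR of 46.9 on Form A: 60.2 + (46.9 − 45)/(50 − 45) × (77.5 − 60.2) = 66.77
On Form B, PR 66.77 falls between score 47 (PR 55.2) and 52 (PR 77.4).
Interpolate: 47 + (66.77 − 55.2)/(77.4 − 55.2) × (52 − 47) = 49.6

49.6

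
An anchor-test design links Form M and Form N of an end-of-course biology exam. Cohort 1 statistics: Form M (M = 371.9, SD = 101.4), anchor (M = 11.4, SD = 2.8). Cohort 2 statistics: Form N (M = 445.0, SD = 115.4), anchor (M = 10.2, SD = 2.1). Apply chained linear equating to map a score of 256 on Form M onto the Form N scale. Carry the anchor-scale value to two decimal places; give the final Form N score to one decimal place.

335.1

Form M → anchor (Cohort 1): v = (2.8/101.4)(256 − 371.9) + 11.4 = 8.20
anchor → Form N (Cohort 2): y = (115.4/2.1)(8.20 − 10.2) + 445.0 = 335.1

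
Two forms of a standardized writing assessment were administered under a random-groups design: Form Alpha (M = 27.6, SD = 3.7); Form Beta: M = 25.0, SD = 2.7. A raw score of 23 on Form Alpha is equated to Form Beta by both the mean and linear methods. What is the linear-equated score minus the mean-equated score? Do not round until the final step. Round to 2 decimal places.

1.24

Mean-equated: 23 + (25.0 − 27.6) = 20.40
Linear-equated: (2.7/3.7)(23 − 27.6) + 25.0 = 21.643
Difference = 21.643 − 20.40 = 1.24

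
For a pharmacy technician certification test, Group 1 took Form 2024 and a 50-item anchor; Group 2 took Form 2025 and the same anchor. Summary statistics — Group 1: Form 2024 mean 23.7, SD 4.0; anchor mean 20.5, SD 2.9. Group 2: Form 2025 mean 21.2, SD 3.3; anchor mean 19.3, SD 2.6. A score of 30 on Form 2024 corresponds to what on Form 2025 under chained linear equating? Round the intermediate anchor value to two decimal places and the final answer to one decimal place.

28.5

Form 2024 → anchor (Group 1): v = (2.9/4.0)(30 − 23.7) + 20.5 = 25.07
anchor → Form 2025 (Group 2): y = (3.3/2.6)(25.07 − 19.3) + 21.2 = 28.5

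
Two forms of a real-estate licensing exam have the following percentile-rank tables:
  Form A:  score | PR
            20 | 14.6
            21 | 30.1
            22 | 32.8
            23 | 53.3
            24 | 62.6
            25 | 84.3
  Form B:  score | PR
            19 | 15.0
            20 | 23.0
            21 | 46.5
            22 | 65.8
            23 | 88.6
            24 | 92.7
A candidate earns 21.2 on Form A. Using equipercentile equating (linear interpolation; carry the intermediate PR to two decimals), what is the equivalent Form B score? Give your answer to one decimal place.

20.3

PR of 21.2 on Form A: 30.1 + (21.2 − 21)/(22 − 21) × (32.8 − 30.1) = 30.64
On Form B, PR 30.64 falls between score 20 (PR 23.0) and 21 (PR 46.5).
Interpolate: 20 + (30.64 − 23.0)/(46.5 − 23.0) × (21 − 20) = 20.3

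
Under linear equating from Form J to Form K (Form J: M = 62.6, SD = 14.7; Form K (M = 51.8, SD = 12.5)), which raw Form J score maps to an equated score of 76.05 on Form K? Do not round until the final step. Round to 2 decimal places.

91.12

Invert y = (SD_Y/SD_X)(x − M_X) + M_Y:
x = (SD_X/SD_Y)(y − M_Y) + M_X = (14.7/12.5)(76.05 − 51.8) + 62.6
x = 1.176000 × 24.250 + 62.6 = 91.12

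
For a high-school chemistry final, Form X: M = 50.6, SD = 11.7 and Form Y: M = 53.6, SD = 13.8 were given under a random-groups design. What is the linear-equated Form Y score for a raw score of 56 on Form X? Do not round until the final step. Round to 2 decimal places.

59.97

Linear equating: y = (SD_Y/SD_X)(x − M_X) + M_Y
y = (13.8/11.7)(56 − 50.6) + 53.6
y = 1.179487 × 5.4 + 53.6 = 6.3692 + 53.6 = 59.97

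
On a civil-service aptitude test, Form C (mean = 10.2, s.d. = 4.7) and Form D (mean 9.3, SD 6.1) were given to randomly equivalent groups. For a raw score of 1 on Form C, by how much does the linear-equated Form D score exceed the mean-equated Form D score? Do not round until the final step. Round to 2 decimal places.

-2.74

Mean-equated: 1 + (9.3 − 10.2) = 0.10
Linear-equated: (6.1/4.7)(1 − 10.2) + 9.3 = -2.640
Difference = -2.640 − 0.10 = -2.74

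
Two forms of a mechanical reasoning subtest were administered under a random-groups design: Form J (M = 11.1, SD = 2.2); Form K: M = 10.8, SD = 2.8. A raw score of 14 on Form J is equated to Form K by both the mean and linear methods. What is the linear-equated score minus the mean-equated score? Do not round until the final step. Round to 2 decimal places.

Mean-equated: 14 + (10.8 − 11.1) = 13.70
Linear-equated: (2.8/2.2)(14 − 11.1) + 10.8 = 14.491
Difference = 14.491 − 13.70 = 0.79

0.79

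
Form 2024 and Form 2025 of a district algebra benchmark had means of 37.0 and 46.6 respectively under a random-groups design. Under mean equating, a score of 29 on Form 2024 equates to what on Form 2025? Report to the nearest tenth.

Mean equating: y = x + (M_Y − M_X) = 29 + (46.6 − 37.0) = 38.6

38.6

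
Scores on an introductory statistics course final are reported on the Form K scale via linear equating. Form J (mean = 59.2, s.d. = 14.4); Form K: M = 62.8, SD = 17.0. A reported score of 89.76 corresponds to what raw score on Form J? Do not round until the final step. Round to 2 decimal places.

Invert y = (SD_Y/SD_X)(x − M_X) + M_Y:
x = (SD_X/SD_Y)(y − M_Y) + M_X = (14.4/17.0)(89.76 − 62.8) + 59.2
x = 0.847059 × 26.960 + 59.2 = 82.04

82.04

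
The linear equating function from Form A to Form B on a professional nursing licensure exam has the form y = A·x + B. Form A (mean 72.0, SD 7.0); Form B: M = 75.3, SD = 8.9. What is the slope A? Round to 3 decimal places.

A = SD_Y / SD_X = 8.9 / 7.0 = 1.271

1.271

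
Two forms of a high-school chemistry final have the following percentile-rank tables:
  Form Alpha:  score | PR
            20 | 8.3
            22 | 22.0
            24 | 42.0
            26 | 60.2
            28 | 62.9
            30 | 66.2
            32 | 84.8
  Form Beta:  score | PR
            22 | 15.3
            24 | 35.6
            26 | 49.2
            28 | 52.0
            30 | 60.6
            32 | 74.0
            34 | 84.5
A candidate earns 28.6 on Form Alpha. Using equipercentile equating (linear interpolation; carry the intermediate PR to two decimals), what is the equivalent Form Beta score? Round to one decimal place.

30.5

PR of 28.6 on Form Alpha: 62.9 + (28.6 − 28)/(30 − 28) × (66.2 − 62.9) = 63.89
On Form Beta, PR 63.89 falls between score 30 (PR 60.6) and 32 (PR 74.0).
Interpolate: 30 + (63.89 − 60.6)/(74.0 − 60.6) × (32 − 30) = 30.5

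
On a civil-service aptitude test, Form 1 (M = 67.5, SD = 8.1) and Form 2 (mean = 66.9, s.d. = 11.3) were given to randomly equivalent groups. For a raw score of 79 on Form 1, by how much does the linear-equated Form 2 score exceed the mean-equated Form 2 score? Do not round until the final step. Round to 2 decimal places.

4.54

Mean-equated: 79 + (66.9 − 67.5) = 78.40
Linear-equated: (11.3/8.1)(79 − 67.5) + 66.9 = 82.943
Difference = 82.943 − 78.40 = 4.54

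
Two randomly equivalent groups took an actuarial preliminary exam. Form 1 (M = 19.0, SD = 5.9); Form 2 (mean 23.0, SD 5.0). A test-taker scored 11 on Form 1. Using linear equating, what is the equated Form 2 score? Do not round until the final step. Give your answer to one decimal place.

16.2

Linear equating: y = (SD_Y/SD_X)(x − M_X) + M_Y
y = (5.0/5.9)(11 − 19.0) + 23.0
y = 0.847458 × -8.0 + 23.0 = -6.7797 + 23.0 = 16.2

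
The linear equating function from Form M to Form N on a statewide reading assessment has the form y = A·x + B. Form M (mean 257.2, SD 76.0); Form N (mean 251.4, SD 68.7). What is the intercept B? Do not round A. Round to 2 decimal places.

18.90

A = SD_Y / SD_X = 68.7 / 76.0 = 0.903947
B = M_Y − A·M_X = 251.4 − 0.903947 × 257.2 = 18.90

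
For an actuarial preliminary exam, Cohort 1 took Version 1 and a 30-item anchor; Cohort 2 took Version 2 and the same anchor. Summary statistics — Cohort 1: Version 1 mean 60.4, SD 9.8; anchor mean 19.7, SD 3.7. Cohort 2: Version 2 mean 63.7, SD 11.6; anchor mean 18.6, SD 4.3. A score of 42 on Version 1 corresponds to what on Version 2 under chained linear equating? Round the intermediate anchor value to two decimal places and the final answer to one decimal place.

47.9

Version 1 → anchor (Cohort 1): v = (3.7/9.8)(42 − 60.4) + 19.7 = 12.75
anchor → Version 2 (Cohort 2): y = (11.6/4.3)(12.75 − 18.6) + 63.7 = 47.9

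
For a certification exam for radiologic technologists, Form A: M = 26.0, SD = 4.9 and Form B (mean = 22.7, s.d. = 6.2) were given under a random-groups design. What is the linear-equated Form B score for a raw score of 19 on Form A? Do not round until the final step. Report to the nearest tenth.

13.8

Linear equating: y = (SD_Y/SD_X)(x − M_X) + M_Y
y = (6.2/4.9)(19 − 26.0) + 22.7
y = 1.265306 × -7.0 + 22.7 = -8.8571 + 22.7 = 13.8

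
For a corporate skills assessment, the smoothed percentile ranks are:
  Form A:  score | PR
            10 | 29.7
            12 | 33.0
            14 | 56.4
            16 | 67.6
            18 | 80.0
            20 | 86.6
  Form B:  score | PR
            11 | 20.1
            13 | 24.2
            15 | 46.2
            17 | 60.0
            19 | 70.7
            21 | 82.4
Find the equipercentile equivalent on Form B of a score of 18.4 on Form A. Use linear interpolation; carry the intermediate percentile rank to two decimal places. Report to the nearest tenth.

PR of 18.4 on Form A: 80.0 + (18.4 − 18)/(20 − 18) × (86.6 − 80.0) = 81.32
On Form B, PR 81.32 falls between score 19 (PR 70.7) and 21 (PR 82.4).
Interpolate: 19 + (81.32 − 70.7)/(82.4 − 70.7) × (21 − 19) = 20.8

20.8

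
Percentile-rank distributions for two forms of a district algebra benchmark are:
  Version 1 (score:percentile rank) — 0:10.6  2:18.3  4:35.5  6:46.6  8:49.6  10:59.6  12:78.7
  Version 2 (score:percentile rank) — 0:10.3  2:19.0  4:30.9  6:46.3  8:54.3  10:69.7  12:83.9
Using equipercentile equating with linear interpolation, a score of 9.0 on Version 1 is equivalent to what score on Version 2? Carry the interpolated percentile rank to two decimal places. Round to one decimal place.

PR of 9.0 on Version 1: 49.6 + (9.0 − 8)/(10 − 8) × (59.6 − 49.6) = 54.60
On Version 2, PR 54.60 falls between score 8 (PR 54.3) and 10 (PR 69.7).
Interpolate: 8 + (54.60 − 54.3)/(69.7 − 54.3) × (10 − 8) = 8.0

8.0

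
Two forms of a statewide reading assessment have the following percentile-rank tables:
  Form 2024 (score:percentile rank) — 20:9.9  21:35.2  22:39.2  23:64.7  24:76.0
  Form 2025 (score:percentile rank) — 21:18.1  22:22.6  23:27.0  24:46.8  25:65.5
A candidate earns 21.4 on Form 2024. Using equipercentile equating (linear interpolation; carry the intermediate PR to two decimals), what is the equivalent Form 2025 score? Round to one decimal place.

PR of 21.4 on Form 2024: 35.2 + (21.4 − 21)/(22 − 21) × (39.2 − 35.2) = 36.80
On Form 2025, PR 36.80 falls between score 23 (PR 27.0) and 24 (PR 46.8).
Interpolate: 23 + (36.80 − 27.0)/(46.8 − 27.0) × (24 − 23) = 23.5

23.5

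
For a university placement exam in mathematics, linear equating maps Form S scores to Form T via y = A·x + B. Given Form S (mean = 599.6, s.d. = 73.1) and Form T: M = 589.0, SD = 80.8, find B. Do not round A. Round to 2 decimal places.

-73.76

A = SD_Y / SD_X = 80.8 / 73.1 = 1.105335
B = M_Y − A·M_X = 589.0 − 1.105335 × 599.6 = -73.76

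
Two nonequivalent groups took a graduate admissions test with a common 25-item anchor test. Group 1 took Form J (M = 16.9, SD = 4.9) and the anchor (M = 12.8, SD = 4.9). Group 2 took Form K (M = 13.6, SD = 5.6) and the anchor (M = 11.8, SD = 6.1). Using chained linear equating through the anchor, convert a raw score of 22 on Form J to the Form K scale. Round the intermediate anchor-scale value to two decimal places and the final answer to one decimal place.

19.2

Form J → anchor (Group 1): v = (4.9/4.9)(22 − 16.9) + 12.8 = 17.90
anchor → Form K (Group 2): y = (5.6/6.1)(17.90 − 11.8) + 13.6 = 19.2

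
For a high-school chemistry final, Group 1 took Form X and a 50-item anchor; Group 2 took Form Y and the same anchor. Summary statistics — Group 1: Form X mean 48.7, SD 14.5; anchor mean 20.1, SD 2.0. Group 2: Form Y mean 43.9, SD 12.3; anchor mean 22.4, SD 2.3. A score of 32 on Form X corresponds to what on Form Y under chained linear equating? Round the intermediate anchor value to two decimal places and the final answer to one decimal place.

19.3

Form X → anchor (Group 1): v = (2.0/14.5)(32 − 48.7) + 20.1 = 17.80
anchor → Form Y (Group 2): y = (12.3/2.3)(17.80 − 22.4) + 43.9 = 19.3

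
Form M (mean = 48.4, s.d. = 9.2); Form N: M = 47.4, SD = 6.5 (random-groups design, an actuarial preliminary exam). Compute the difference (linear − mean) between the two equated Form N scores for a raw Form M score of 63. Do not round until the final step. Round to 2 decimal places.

-4.28

Mean-equated: 63 + (47.4 − 48.4) = 62.00
Linear-equated: (6.5/9.2)(63 − 48.4) + 47.4 = 57.715
Difference = 57.715 − 62.00 = -4.28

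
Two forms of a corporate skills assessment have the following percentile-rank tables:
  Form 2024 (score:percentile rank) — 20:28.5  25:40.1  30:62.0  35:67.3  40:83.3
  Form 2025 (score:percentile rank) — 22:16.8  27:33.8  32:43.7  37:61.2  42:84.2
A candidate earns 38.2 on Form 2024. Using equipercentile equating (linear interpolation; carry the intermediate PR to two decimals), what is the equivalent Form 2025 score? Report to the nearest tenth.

PR of 38.2 on Form 2024: 67.3 + (38.2 − 35)/(40 − 35) × (83.3 − 67.3) = 77.54
On Form 2025, PR 77.54 falls between score 37 (PR 61.2) and 42 (PR 84.2).
Interpolate: 37 + (77.54 − 61.2)/(84.2 − 61.2) × (42 − 37) = 40.6

40.6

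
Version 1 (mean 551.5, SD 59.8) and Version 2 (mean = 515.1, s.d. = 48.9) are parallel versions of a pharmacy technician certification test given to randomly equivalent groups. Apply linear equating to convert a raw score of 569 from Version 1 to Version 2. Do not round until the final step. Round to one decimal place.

Linear equating: y = (SD_Y/SD_X)(x − M_X) + M_Y
y = (48.9/59.8)(569 − 551.5) + 515.1
y = 0.817726 × 17.5 + 515.1 = 14.3102 + 515.1 = 529.4

529.4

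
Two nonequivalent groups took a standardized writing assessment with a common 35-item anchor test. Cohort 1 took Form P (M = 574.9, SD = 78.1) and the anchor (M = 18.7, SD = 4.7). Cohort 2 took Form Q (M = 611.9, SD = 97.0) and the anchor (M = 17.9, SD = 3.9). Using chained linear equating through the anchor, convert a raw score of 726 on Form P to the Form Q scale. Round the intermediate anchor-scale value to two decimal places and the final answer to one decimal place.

Form P → anchor (Cohort 1): v = (4.7/78.1)(726 − 574.9) + 18.7 = 27.79
anchor → Form Q (Cohort 2): y = (97.0/3.9)(27.79 − 17.9) + 611.9 = 857.9

857.9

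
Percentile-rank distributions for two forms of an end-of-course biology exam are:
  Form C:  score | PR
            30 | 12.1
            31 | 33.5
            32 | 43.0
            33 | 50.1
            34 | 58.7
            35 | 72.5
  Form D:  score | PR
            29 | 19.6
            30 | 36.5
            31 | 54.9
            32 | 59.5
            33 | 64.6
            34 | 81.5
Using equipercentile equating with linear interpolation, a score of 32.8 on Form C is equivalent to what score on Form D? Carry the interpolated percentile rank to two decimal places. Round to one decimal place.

30.7

PR of 32.8 on Form C: 43.0 + (32.8 − 32)/(33 − 32) × (50.1 − 43.0) = 48.68
On Form D, PR 48.68 falls between score 30 (PR 36.5) and 31 (PR 54.9).
Interpolate: 30 + (48.68 − 36.5)/(54.9 − 36.5) × (31 − 30) = 30.7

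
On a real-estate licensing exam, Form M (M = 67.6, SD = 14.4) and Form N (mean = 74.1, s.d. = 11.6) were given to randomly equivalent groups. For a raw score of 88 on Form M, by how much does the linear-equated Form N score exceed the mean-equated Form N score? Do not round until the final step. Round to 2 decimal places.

-3.97

Mean-equated: 88 + (74.1 − 67.6) = 94.50
Linear-equated: (11.6/14.4)(88 − 67.6) + 74.1 = 90.533
Difference = 90.533 − 94.50 = -3.97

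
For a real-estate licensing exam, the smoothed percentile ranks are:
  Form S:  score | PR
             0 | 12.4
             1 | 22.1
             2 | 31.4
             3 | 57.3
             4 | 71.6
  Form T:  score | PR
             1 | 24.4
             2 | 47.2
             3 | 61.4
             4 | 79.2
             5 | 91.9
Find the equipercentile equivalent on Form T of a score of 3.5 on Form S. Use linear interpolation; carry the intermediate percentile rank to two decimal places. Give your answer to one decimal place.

PR of 3.5 on Form S: 57.3 + (3.5 − 3)/(4 − 3) × (71.6 − 57.3) = 64.45
On Form T, PR 64.45 falls between score 3 (PR 61.4) and 4 (PR 79.2).
Interpolate: 3 + (64.45 − 61.4)/(79.2 − 61.4) × (4 − 3) = 3.2

3.2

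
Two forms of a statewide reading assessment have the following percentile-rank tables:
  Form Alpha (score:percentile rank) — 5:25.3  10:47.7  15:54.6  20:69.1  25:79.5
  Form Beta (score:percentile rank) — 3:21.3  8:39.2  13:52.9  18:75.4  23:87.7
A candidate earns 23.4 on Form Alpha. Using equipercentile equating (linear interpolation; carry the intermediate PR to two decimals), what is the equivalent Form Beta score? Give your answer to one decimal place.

PR of 23.4 on Form Alpha: 69.1 + (23.4 − 20)/(25 − 20) × (79.5 − 69.1) = 76.17
On Form Beta, PR 76.17 falls between score 18 (PR 75.4) and 23 (PR 87.7).
Interpolate: 18 + (76.17 − 75.4)/(87.7 − 75.4) × (23 − 18) = 18.3

18.3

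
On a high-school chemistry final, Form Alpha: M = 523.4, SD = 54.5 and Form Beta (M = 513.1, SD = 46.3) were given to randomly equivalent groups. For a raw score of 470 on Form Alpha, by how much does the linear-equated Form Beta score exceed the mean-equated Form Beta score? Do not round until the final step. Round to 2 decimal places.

Mean-equated: 470 + (513.1 − 523.4) = 459.70
Linear-equated: (46.3/54.5)(470 − 523.4) + 513.1 = 467.734
Difference = 467.734 − 459.70 = 8.03

8.03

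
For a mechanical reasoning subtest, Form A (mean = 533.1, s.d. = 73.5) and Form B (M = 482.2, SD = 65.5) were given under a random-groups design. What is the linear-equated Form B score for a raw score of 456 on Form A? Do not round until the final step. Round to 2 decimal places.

413.49

Linear equating: y = (SD_Y/SD_X)(x − M_X) + M_Y
y = (65.5/73.5)(456 − 533.1) + 482.2
y = 0.891156 × -77.1 + 482.2 = -68.7082 + 482.2 = 413.49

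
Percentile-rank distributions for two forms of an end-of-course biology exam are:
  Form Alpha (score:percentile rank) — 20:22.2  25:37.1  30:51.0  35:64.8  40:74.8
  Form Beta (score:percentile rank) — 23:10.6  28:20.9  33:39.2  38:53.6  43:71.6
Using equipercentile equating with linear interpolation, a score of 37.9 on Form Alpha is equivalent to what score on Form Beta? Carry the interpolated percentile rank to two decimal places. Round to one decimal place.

PR of 37.9 on Form Alpha: 64.8 + (37.9 − 35)/(40 − 35) × (74.8 − 64.8) = 70.60
On Form Beta, PR 70.60 falls between score 38 (PR 53.6) and 43 (PR 71.6).
Interpolate: 38 + (70.60 − 53.6)/(71.6 − 53.6) × (43 − 38) = 42.7

42.7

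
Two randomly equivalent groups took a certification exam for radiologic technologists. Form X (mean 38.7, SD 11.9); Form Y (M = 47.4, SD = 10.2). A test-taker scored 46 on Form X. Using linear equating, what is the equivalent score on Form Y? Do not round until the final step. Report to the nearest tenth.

Linear equating: y = (SD_Y/SD_X)(x − M_X) + M_Y
y = (10.2/11.9)(46 − 38.7) + 47.4
y = 0.857143 × 7.3 + 47.4 = 6.2571 + 47.4 = 53.7

53.7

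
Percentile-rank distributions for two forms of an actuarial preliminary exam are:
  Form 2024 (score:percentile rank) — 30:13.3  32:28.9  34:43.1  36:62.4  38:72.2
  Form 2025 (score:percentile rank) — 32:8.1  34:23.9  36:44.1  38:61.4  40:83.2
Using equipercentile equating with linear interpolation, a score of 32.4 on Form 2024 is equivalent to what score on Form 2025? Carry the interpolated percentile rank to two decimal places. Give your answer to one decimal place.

34.8

PR of 32.4 on Form 2024: 28.9 + (32.4 − 32)/(34 − 32) × (43.1 − 28.9) = 31.74
On Form 2025, PR 31.74 falls between score 34 (PR 23.9) and 36 (PR 44.1).
Interpolate: 34 + (31.74 − 23.9)/(44.1 − 23.9) × (36 − 34) = 34.8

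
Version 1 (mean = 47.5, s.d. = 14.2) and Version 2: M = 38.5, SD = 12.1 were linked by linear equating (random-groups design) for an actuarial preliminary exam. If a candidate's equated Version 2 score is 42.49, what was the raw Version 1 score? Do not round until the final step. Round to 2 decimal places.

Invert y = (SD_Y/SD_X)(x − M_X) + M_Y:
x = (SD_X/SD_Y)(y − M_Y) + M_X = (14.2/12.1)(42.49 − 38.5) + 47.5
x = 1.173554 × 3.990 + 47.5 = 52.18

52.18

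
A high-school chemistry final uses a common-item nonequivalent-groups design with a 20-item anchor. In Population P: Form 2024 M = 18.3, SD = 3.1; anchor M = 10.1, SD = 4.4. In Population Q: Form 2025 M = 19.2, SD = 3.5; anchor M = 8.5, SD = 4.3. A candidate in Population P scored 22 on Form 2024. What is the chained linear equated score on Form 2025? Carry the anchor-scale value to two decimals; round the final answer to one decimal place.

24.8

Form 2024 → anchor (Population P): v = (4.4/3.1)(22 − 18.3) + 10.1 = 15.35
anchor → Form 2025 (Population Q): y = (3.5/4.3)(15.35 − 8.5) + 19.2 = 24.8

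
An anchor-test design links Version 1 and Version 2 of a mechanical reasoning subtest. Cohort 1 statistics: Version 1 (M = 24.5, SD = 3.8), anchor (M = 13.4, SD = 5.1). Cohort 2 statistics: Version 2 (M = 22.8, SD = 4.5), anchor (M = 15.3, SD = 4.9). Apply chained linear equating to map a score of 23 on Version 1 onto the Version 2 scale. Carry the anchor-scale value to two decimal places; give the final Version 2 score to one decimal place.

Version 1 → anchor (Cohort 1): v = (5.1/3.8)(23 − 24.5) + 13.4 = 11.39
anchor → Version 2 (Cohort 2): y = (4.5/4.9)(11.39 − 15.3) + 22.8 = 19.2

19.2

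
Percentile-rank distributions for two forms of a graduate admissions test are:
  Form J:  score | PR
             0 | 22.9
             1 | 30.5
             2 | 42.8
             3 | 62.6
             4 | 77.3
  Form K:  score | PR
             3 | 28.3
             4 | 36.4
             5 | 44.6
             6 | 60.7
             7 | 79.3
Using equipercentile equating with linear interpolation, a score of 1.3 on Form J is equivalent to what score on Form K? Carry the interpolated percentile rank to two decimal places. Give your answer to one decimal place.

PR of 1.3 on Form J: 30.5 + (1.3 − 1)/(2 − 1) × (42.8 − 30.5) = 34.19
On Form K, PR 34.19 falls between score 3 (PR 28.3) and 4 (PR 36.4).
Interpolate: 3 + (34.19 − 28.3)/(36.4 − 28.3) × (4 − 3) = 3.7

3.7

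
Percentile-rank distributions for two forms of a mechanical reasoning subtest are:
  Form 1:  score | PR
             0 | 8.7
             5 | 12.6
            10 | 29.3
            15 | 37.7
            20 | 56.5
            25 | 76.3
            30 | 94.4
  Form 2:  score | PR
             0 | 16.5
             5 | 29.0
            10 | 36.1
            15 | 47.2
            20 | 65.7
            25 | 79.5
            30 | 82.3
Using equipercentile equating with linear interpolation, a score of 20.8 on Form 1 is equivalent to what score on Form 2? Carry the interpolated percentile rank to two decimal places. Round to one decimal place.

18.4

PR of 20.8 on Form 1: 56.5 + (20.8 − 20)/(25 − 20) × (76.3 − 56.5) = 59.67
On Form 2, PR 59.67 falls between score 15 (PR 47.2) and 20 (PR 65.7).
Interpolate: 15 + (59.67 − 47.2)/(65.7 − 47.2) × (20 − 15) = 18.4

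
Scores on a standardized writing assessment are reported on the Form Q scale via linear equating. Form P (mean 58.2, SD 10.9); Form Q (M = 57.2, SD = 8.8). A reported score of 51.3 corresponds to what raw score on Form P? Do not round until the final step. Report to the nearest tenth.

Invert y = (SD_Y/SD_X)(x − M_X) + M_Y:
x = (SD_X/SD_Y)(y − M_Y) + M_X = (10.9/8.8)(51.3 − 57.2) + 58.2
x = 1.238636 × -5.900 + 58.2 = 50.9

50.9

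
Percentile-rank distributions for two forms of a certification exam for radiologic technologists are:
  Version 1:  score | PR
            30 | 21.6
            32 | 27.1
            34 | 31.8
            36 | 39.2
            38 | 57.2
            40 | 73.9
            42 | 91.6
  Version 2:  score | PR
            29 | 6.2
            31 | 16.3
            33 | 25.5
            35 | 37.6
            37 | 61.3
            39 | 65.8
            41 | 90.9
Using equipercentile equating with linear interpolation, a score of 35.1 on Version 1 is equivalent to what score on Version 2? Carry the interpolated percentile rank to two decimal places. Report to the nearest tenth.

PR of 35.1 on Version 1: 31.8 + (35.1 − 34)/(36 − 34) × (39.2 − 31.8) = 35.87
On Version 2, PR 35.87 falls between score 33 (PR 25.5) and 35 (PR 37.6).
Interpolate: 33 + (35.87 − 25.5)/(37.6 − 25.5) × (35 − 33) = 34.7

34.7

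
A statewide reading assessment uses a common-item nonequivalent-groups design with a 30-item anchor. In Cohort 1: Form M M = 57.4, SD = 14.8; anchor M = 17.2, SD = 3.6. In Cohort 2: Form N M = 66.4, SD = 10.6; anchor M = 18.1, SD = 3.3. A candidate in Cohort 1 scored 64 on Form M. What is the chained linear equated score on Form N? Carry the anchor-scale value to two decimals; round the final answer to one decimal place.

Form M → anchor (Cohort 1): v = (3.6/14.8)(64 − 57.4) + 17.2 = 18.81
anchor → Form N (Cohort 2): y = (10.6/3.3)(18.81 − 18.1) + 66.4 = 68.7

68.7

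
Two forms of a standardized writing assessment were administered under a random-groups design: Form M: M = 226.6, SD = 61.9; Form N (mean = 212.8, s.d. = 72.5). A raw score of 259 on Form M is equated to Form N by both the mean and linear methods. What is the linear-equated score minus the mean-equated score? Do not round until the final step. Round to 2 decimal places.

5.55

Mean-equated: 259 + (212.8 − 226.6) = 245.20
Linear-equated: (72.5/61.9)(259 − 226.6) + 212.8 = 250.748
Difference = 250.748 − 245.20 = 5.55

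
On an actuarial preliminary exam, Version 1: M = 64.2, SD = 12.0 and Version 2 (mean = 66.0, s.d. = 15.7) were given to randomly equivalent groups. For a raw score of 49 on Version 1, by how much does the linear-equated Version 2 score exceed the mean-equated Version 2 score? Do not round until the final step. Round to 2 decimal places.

-4.69

Mean-equated: 49 + (66.0 − 64.2) = 50.80
Linear-equated: (15.7/12.0)(49 − 64.2) + 66.0 = 46.113
Difference = 46.113 − 50.80 = -4.69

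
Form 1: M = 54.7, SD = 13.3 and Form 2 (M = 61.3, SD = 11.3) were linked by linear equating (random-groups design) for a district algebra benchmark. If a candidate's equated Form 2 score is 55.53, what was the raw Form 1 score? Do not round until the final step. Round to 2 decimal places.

47.91

Invert y = (SD_Y/SD_X)(x − M_X) + M_Y:
x = (SD_X/SD_Y)(y − M_Y) + M_X = (13.3/11.3)(55.53 − 61.3) + 54.7
x = 1.176991 × -5.770 + 54.7 = 47.91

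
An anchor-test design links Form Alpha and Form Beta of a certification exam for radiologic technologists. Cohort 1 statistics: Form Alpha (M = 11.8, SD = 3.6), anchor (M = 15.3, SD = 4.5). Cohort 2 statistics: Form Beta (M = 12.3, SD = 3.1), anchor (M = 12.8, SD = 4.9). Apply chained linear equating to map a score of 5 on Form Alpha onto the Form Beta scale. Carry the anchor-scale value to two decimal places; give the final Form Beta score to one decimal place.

8.5

Form Alpha → anchor (Cohort 1): v = (4.5/3.6)(5 − 11.8) + 15.3 = 6.80
anchor → Form Beta (Cohort 2): y = (3.1/4.9)(6.80 − 12.8) + 12.3 = 8.5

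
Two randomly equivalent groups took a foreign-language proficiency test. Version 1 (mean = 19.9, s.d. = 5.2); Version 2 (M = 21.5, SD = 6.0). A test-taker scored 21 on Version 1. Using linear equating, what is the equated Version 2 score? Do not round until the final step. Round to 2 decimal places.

Linear equating: y = (SD_Y/SD_X)(x − M_X) + M_Y
y = (6.0/5.2)(21 − 19.9) + 21.5
y = 1.153846 × 1.1 + 21.5 = 1.2692 + 21.5 = 22.77

22.77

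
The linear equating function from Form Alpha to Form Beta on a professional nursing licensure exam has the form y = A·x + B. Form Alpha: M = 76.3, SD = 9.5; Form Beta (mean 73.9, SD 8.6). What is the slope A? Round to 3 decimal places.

0.905

A = SD_Y / SD_X = 8.6 / 9.5 = 0.905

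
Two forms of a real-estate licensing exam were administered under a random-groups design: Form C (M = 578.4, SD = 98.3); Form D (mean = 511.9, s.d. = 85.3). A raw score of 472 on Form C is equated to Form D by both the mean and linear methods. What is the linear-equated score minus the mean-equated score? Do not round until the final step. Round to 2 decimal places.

Mean-equated: 472 + (511.9 − 578.4) = 405.50
Linear-equated: (85.3/98.3)(472 − 578.4) + 511.9 = 419.571
Difference = 419.571 − 405.50 = 14.07

14.07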